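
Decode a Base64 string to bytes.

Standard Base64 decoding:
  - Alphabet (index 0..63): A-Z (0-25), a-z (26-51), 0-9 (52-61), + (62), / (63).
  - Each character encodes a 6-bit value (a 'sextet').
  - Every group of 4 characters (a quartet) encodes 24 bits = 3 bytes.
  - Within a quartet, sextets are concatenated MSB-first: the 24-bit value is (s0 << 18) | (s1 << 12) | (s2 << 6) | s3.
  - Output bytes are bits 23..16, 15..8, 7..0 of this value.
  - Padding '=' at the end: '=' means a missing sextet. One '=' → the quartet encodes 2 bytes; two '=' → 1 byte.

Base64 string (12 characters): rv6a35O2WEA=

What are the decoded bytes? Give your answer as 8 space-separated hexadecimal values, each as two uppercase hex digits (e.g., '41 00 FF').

Answer: AE FE 9A DF 93 B6 58 40

Derivation:
After char 0 ('r'=43): chars_in_quartet=1 acc=0x2B bytes_emitted=0
After char 1 ('v'=47): chars_in_quartet=2 acc=0xAEF bytes_emitted=0
After char 2 ('6'=58): chars_in_quartet=3 acc=0x2BBFA bytes_emitted=0
After char 3 ('a'=26): chars_in_quartet=4 acc=0xAEFE9A -> emit AE FE 9A, reset; bytes_emitted=3
After char 4 ('3'=55): chars_in_quartet=1 acc=0x37 bytes_emitted=3
After char 5 ('5'=57): chars_in_quartet=2 acc=0xDF9 bytes_emitted=3
After char 6 ('O'=14): chars_in_quartet=3 acc=0x37E4E bytes_emitted=3
After char 7 ('2'=54): chars_in_quartet=4 acc=0xDF93B6 -> emit DF 93 B6, reset; bytes_emitted=6
After char 8 ('W'=22): chars_in_quartet=1 acc=0x16 bytes_emitted=6
After char 9 ('E'=4): chars_in_quartet=2 acc=0x584 bytes_emitted=6
After char 10 ('A'=0): chars_in_quartet=3 acc=0x16100 bytes_emitted=6
Padding '=': partial quartet acc=0x16100 -> emit 58 40; bytes_emitted=8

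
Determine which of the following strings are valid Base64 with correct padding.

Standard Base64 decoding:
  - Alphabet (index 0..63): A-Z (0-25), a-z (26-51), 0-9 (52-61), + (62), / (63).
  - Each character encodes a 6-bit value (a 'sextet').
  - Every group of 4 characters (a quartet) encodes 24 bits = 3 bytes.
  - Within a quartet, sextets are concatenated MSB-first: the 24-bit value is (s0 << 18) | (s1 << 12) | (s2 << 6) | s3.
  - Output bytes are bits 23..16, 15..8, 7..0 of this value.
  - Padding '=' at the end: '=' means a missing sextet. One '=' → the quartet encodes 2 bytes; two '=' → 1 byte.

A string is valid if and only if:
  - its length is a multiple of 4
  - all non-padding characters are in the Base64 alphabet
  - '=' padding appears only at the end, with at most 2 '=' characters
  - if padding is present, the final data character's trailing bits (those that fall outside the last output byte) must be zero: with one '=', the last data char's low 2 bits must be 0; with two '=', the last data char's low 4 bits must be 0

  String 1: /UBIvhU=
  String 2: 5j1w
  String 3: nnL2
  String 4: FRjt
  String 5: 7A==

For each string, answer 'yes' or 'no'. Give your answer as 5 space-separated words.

Answer: yes yes yes yes yes

Derivation:
String 1: '/UBIvhU=' → valid
String 2: '5j1w' → valid
String 3: 'nnL2' → valid
String 4: 'FRjt' → valid
String 5: '7A==' → valid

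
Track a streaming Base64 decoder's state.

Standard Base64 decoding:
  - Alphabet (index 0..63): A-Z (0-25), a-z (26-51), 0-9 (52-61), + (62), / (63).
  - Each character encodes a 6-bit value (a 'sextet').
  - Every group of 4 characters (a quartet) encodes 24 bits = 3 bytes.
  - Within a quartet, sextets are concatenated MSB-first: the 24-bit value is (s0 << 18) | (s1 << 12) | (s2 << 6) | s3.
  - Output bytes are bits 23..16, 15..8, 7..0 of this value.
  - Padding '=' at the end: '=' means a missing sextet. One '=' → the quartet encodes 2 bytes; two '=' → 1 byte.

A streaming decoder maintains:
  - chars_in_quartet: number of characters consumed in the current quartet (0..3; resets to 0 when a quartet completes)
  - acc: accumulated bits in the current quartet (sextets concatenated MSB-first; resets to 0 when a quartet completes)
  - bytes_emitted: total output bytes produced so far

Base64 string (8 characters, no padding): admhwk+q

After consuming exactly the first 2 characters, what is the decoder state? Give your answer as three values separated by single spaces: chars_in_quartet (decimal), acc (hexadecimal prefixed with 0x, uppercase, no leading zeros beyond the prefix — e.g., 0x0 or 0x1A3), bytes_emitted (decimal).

Answer: 2 0x69D 0

Derivation:
After char 0 ('a'=26): chars_in_quartet=1 acc=0x1A bytes_emitted=0
After char 1 ('d'=29): chars_in_quartet=2 acc=0x69D bytes_emitted=0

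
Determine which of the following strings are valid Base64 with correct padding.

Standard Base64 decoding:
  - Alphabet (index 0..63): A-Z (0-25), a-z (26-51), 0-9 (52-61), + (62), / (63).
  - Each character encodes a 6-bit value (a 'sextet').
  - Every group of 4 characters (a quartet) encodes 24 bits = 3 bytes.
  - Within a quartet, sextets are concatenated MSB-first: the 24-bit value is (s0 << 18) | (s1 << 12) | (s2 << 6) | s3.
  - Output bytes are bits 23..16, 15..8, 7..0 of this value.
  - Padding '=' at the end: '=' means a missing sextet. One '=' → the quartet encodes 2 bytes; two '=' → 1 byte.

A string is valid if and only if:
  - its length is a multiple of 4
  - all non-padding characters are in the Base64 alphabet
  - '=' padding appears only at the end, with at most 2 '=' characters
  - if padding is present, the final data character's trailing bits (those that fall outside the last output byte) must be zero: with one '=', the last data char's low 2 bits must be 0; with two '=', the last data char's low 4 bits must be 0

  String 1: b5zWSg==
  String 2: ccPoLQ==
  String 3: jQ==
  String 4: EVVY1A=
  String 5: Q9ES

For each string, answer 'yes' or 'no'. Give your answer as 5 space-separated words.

Answer: yes yes yes no yes

Derivation:
String 1: 'b5zWSg==' → valid
String 2: 'ccPoLQ==' → valid
String 3: 'jQ==' → valid
String 4: 'EVVY1A=' → invalid (len=7 not mult of 4)
String 5: 'Q9ES' → valid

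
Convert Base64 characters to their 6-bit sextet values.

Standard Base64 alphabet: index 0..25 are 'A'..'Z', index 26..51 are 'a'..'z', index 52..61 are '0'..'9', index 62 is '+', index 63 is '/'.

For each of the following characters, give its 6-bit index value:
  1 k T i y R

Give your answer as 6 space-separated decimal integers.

Answer: 53 36 19 34 50 17

Derivation:
'1': 0..9 range, 52 + ord('1') − ord('0') = 53
'k': a..z range, 26 + ord('k') − ord('a') = 36
'T': A..Z range, ord('T') − ord('A') = 19
'i': a..z range, 26 + ord('i') − ord('a') = 34
'y': a..z range, 26 + ord('y') − ord('a') = 50
'R': A..Z range, ord('R') − ord('A') = 17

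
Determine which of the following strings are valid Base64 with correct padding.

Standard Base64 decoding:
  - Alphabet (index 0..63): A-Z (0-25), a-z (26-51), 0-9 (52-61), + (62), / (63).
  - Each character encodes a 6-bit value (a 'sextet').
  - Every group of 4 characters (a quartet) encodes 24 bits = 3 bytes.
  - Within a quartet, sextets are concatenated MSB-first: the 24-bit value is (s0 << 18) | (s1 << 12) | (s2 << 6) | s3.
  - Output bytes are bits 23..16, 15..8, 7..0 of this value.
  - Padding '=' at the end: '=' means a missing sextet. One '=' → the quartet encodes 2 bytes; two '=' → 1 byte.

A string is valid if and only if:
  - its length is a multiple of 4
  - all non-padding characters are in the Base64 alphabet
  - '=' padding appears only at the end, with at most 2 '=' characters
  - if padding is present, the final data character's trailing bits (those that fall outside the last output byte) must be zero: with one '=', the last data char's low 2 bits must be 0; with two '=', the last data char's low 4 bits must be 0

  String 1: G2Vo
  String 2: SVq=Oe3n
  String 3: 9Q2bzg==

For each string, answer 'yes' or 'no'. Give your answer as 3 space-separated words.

Answer: yes no yes

Derivation:
String 1: 'G2Vo' → valid
String 2: 'SVq=Oe3n' → invalid (bad char(s): ['=']; '=' in middle)
String 3: '9Q2bzg==' → valid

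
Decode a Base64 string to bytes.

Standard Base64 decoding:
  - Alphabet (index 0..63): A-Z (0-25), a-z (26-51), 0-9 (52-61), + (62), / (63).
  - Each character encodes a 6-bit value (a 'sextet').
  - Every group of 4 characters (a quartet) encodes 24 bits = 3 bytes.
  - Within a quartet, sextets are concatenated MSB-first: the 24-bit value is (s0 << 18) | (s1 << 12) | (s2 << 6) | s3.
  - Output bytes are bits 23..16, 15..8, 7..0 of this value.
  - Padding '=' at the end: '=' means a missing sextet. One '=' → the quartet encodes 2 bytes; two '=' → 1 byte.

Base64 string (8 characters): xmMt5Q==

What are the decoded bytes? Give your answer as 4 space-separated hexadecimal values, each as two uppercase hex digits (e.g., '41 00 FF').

Answer: C6 63 2D E5

Derivation:
After char 0 ('x'=49): chars_in_quartet=1 acc=0x31 bytes_emitted=0
After char 1 ('m'=38): chars_in_quartet=2 acc=0xC66 bytes_emitted=0
After char 2 ('M'=12): chars_in_quartet=3 acc=0x3198C bytes_emitted=0
After char 3 ('t'=45): chars_in_quartet=4 acc=0xC6632D -> emit C6 63 2D, reset; bytes_emitted=3
After char 4 ('5'=57): chars_in_quartet=1 acc=0x39 bytes_emitted=3
After char 5 ('Q'=16): chars_in_quartet=2 acc=0xE50 bytes_emitted=3
Padding '==': partial quartet acc=0xE50 -> emit E5; bytes_emitted=4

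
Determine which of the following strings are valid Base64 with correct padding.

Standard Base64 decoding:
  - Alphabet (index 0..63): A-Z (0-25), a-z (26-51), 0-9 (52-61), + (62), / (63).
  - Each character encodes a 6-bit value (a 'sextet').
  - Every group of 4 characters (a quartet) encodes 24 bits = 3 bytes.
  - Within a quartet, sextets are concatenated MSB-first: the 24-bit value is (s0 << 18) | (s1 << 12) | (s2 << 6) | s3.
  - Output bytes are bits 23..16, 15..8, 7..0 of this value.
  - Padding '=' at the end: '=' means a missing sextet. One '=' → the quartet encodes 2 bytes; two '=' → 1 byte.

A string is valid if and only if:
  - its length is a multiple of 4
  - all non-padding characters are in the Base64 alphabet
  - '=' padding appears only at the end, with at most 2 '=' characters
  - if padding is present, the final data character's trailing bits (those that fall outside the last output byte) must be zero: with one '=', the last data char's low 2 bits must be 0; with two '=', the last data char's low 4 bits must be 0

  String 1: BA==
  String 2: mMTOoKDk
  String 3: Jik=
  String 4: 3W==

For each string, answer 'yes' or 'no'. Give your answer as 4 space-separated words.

String 1: 'BA==' → valid
String 2: 'mMTOoKDk' → valid
String 3: 'Jik=' → valid
String 4: '3W==' → invalid (bad trailing bits)

Answer: yes yes yes no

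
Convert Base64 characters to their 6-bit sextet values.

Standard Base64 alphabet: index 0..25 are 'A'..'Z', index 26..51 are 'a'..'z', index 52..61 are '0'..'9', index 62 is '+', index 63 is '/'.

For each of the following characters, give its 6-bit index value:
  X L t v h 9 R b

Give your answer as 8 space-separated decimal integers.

'X': A..Z range, ord('X') − ord('A') = 23
'L': A..Z range, ord('L') − ord('A') = 11
't': a..z range, 26 + ord('t') − ord('a') = 45
'v': a..z range, 26 + ord('v') − ord('a') = 47
'h': a..z range, 26 + ord('h') − ord('a') = 33
'9': 0..9 range, 52 + ord('9') − ord('0') = 61
'R': A..Z range, ord('R') − ord('A') = 17
'b': a..z range, 26 + ord('b') − ord('a') = 27

Answer: 23 11 45 47 33 61 17 27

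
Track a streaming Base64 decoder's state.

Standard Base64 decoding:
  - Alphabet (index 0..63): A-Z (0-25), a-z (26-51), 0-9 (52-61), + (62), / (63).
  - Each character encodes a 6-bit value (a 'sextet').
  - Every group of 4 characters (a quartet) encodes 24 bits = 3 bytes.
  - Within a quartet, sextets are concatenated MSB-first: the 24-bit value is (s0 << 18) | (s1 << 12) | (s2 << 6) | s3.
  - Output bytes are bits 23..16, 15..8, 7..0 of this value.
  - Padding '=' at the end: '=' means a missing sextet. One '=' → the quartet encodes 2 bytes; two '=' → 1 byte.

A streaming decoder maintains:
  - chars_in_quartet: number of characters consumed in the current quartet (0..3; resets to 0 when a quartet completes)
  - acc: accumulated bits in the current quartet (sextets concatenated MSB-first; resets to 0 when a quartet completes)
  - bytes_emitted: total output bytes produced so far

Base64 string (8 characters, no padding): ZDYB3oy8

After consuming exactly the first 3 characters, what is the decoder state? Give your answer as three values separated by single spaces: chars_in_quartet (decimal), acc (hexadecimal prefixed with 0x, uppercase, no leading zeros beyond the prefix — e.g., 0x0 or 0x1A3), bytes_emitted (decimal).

Answer: 3 0x190D8 0

Derivation:
After char 0 ('Z'=25): chars_in_quartet=1 acc=0x19 bytes_emitted=0
After char 1 ('D'=3): chars_in_quartet=2 acc=0x643 bytes_emitted=0
After char 2 ('Y'=24): chars_in_quartet=3 acc=0x190D8 bytes_emitted=0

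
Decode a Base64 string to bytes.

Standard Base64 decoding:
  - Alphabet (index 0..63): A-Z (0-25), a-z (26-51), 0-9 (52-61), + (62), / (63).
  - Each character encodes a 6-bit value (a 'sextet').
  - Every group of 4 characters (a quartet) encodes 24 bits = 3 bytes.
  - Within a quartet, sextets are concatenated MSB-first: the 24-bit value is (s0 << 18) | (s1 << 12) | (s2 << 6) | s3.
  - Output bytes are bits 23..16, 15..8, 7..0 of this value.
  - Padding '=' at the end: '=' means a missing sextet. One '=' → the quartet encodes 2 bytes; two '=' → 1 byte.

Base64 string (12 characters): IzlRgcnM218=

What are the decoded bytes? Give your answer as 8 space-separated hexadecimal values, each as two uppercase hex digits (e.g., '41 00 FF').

Answer: 23 39 51 81 C9 CC DB 5F

Derivation:
After char 0 ('I'=8): chars_in_quartet=1 acc=0x8 bytes_emitted=0
After char 1 ('z'=51): chars_in_quartet=2 acc=0x233 bytes_emitted=0
After char 2 ('l'=37): chars_in_quartet=3 acc=0x8CE5 bytes_emitted=0
After char 3 ('R'=17): chars_in_quartet=4 acc=0x233951 -> emit 23 39 51, reset; bytes_emitted=3
After char 4 ('g'=32): chars_in_quartet=1 acc=0x20 bytes_emitted=3
After char 5 ('c'=28): chars_in_quartet=2 acc=0x81C bytes_emitted=3
After char 6 ('n'=39): chars_in_quartet=3 acc=0x20727 bytes_emitted=3
After char 7 ('M'=12): chars_in_quartet=4 acc=0x81C9CC -> emit 81 C9 CC, reset; bytes_emitted=6
After char 8 ('2'=54): chars_in_quartet=1 acc=0x36 bytes_emitted=6
After char 9 ('1'=53): chars_in_quartet=2 acc=0xDB5 bytes_emitted=6
After char 10 ('8'=60): chars_in_quartet=3 acc=0x36D7C bytes_emitted=6
Padding '=': partial quartet acc=0x36D7C -> emit DB 5F; bytes_emitted=8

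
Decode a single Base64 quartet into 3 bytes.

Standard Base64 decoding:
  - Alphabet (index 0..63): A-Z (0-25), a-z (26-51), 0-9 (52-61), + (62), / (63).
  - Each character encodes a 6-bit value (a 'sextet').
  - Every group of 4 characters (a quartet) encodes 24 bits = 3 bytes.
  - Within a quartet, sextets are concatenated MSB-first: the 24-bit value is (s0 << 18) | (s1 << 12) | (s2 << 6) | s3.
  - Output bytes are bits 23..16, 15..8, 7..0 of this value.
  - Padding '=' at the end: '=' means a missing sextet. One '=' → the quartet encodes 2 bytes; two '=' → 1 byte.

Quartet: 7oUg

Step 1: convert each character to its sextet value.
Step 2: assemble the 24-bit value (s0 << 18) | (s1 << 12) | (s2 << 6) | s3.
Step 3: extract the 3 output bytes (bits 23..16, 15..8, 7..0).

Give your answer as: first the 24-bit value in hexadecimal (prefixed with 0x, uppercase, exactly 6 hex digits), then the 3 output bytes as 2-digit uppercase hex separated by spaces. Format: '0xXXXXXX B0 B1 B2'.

Sextets: 7=59, o=40, U=20, g=32
24-bit: (59<<18) | (40<<12) | (20<<6) | 32
      = 0xEC0000 | 0x028000 | 0x000500 | 0x000020
      = 0xEE8520
Bytes: (v>>16)&0xFF=EE, (v>>8)&0xFF=85, v&0xFF=20

Answer: 0xEE8520 EE 85 20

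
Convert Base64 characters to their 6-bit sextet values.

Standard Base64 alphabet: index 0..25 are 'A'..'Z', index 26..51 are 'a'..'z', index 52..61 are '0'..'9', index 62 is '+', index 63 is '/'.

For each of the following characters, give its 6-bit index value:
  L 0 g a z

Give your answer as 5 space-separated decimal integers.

Answer: 11 52 32 26 51

Derivation:
'L': A..Z range, ord('L') − ord('A') = 11
'0': 0..9 range, 52 + ord('0') − ord('0') = 52
'g': a..z range, 26 + ord('g') − ord('a') = 32
'a': a..z range, 26 + ord('a') − ord('a') = 26
'z': a..z range, 26 + ord('z') − ord('a') = 51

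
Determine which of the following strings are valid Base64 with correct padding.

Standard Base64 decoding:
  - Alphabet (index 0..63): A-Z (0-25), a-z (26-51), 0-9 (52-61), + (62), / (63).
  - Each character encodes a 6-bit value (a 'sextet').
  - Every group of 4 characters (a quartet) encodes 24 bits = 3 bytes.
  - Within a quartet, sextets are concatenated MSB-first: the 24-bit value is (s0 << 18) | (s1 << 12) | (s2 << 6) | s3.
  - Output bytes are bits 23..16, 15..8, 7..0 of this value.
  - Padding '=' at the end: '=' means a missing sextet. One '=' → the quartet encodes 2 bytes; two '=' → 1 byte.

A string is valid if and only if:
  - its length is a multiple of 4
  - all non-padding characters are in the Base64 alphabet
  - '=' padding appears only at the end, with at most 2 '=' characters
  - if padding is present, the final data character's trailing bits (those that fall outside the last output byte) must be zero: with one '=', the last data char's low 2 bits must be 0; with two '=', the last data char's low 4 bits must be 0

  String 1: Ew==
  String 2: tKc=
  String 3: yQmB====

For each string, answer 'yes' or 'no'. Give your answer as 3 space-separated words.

Answer: yes yes no

Derivation:
String 1: 'Ew==' → valid
String 2: 'tKc=' → valid
String 3: 'yQmB====' → invalid (4 pad chars (max 2))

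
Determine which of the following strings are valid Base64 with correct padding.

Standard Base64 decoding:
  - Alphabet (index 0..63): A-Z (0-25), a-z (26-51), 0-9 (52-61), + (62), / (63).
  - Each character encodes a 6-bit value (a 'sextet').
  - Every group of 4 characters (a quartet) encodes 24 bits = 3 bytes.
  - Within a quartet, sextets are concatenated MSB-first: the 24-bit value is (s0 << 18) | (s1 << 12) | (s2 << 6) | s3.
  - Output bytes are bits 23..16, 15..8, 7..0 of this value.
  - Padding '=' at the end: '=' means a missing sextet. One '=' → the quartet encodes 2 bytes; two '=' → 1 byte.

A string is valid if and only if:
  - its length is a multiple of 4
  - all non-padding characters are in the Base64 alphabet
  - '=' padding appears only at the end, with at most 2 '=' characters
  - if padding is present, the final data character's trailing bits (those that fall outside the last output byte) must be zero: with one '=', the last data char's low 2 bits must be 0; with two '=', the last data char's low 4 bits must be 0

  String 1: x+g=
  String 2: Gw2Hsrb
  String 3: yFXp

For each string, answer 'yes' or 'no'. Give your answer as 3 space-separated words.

Answer: yes no yes

Derivation:
String 1: 'x+g=' → valid
String 2: 'Gw2Hsrb' → invalid (len=7 not mult of 4)
String 3: 'yFXp' → valid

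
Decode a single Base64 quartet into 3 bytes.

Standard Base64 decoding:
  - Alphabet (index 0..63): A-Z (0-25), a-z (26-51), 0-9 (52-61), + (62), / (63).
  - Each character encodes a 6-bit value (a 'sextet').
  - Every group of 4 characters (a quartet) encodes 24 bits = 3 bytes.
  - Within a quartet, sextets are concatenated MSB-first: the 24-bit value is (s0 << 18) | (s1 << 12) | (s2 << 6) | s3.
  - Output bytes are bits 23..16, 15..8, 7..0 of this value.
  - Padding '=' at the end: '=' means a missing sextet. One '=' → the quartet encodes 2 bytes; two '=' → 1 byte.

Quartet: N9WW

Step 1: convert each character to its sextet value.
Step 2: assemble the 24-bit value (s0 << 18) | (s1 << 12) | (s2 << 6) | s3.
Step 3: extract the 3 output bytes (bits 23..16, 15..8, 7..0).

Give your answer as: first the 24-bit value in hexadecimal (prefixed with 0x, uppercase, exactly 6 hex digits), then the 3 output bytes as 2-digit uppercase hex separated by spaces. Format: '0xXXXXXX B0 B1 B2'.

Sextets: N=13, 9=61, W=22, W=22
24-bit: (13<<18) | (61<<12) | (22<<6) | 22
      = 0x340000 | 0x03D000 | 0x000580 | 0x000016
      = 0x37D596
Bytes: (v>>16)&0xFF=37, (v>>8)&0xFF=D5, v&0xFF=96

Answer: 0x37D596 37 D5 96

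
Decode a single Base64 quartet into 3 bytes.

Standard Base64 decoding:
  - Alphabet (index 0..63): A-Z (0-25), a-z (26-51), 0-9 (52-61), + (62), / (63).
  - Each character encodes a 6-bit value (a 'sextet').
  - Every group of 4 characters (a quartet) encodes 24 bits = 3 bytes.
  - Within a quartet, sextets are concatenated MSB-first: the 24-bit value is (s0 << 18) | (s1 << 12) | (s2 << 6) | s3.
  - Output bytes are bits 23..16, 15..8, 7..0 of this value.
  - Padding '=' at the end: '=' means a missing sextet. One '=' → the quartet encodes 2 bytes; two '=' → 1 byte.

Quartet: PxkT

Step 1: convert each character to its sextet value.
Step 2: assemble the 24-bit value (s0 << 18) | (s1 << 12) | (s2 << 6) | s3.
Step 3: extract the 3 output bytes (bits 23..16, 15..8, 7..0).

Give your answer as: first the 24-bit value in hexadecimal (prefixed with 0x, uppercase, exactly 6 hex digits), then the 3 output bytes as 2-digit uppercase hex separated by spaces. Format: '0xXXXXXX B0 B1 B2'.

Sextets: P=15, x=49, k=36, T=19
24-bit: (15<<18) | (49<<12) | (36<<6) | 19
      = 0x3C0000 | 0x031000 | 0x000900 | 0x000013
      = 0x3F1913
Bytes: (v>>16)&0xFF=3F, (v>>8)&0xFF=19, v&0xFF=13

Answer: 0x3F1913 3F 19 13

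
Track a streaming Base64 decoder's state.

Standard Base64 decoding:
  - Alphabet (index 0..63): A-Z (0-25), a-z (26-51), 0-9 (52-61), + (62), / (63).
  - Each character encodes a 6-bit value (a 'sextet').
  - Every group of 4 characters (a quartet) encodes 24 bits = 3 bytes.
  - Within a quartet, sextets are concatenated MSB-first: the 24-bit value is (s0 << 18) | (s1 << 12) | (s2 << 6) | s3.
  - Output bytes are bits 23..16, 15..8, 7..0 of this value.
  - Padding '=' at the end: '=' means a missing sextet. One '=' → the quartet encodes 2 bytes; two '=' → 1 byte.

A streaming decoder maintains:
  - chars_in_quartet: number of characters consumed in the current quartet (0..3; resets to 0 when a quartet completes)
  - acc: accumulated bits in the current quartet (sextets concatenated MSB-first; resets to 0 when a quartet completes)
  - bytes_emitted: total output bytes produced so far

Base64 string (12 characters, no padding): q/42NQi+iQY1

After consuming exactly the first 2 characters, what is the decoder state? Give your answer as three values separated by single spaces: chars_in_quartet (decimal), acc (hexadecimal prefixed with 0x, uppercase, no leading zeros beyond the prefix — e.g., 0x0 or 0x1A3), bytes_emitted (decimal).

After char 0 ('q'=42): chars_in_quartet=1 acc=0x2A bytes_emitted=0
After char 1 ('/'=63): chars_in_quartet=2 acc=0xABF bytes_emitted=0

Answer: 2 0xABF 0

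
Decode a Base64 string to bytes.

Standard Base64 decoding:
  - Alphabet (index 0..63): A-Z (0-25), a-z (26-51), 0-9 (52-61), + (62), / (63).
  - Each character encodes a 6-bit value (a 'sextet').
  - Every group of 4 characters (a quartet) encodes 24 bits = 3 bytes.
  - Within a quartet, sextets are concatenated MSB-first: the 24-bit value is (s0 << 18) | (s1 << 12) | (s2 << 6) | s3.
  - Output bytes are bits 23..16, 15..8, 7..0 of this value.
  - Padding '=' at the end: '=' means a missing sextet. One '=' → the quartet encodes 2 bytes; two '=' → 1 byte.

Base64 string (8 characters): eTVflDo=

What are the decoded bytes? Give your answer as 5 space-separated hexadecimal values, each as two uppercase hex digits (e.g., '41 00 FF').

Answer: 79 35 5F 94 3A

Derivation:
After char 0 ('e'=30): chars_in_quartet=1 acc=0x1E bytes_emitted=0
After char 1 ('T'=19): chars_in_quartet=2 acc=0x793 bytes_emitted=0
After char 2 ('V'=21): chars_in_quartet=3 acc=0x1E4D5 bytes_emitted=0
After char 3 ('f'=31): chars_in_quartet=4 acc=0x79355F -> emit 79 35 5F, reset; bytes_emitted=3
After char 4 ('l'=37): chars_in_quartet=1 acc=0x25 bytes_emitted=3
After char 5 ('D'=3): chars_in_quartet=2 acc=0x943 bytes_emitted=3
After char 6 ('o'=40): chars_in_quartet=3 acc=0x250E8 bytes_emitted=3
Padding '=': partial quartet acc=0x250E8 -> emit 94 3A; bytes_emitted=5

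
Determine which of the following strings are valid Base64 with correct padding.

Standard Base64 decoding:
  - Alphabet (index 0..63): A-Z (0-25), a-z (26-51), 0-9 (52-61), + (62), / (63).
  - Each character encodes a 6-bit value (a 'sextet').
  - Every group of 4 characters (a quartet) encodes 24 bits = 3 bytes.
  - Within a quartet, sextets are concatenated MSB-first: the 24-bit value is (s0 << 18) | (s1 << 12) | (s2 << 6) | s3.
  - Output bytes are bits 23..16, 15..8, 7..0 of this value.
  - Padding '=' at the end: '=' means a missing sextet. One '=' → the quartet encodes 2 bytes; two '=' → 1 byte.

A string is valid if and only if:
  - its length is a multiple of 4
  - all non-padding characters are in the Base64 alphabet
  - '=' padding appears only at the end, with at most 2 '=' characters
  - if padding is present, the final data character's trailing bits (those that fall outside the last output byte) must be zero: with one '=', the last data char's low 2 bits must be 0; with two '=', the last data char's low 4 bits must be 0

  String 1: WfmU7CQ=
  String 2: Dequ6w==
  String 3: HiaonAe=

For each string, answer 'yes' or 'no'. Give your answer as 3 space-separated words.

Answer: yes yes no

Derivation:
String 1: 'WfmU7CQ=' → valid
String 2: 'Dequ6w==' → valid
String 3: 'HiaonAe=' → invalid (bad trailing bits)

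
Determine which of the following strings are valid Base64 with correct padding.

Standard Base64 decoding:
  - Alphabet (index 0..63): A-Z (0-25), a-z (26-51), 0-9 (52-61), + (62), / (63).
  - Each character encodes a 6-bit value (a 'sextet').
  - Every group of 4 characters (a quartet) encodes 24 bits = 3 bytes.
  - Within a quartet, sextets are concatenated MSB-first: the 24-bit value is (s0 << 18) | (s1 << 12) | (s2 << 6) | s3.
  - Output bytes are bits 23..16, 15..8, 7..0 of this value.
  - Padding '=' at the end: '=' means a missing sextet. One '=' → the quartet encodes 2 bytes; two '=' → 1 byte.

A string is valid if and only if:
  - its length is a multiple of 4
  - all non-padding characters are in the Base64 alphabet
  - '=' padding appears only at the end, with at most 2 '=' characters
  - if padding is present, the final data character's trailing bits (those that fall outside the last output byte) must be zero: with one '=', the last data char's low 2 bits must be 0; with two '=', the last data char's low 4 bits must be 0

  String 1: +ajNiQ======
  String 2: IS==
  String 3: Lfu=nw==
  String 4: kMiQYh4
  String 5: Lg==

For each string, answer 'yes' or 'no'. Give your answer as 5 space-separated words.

String 1: '+ajNiQ======' → invalid (6 pad chars (max 2))
String 2: 'IS==' → invalid (bad trailing bits)
String 3: 'Lfu=nw==' → invalid (bad char(s): ['=']; '=' in middle)
String 4: 'kMiQYh4' → invalid (len=7 not mult of 4)
String 5: 'Lg==' → valid

Answer: no no no no yes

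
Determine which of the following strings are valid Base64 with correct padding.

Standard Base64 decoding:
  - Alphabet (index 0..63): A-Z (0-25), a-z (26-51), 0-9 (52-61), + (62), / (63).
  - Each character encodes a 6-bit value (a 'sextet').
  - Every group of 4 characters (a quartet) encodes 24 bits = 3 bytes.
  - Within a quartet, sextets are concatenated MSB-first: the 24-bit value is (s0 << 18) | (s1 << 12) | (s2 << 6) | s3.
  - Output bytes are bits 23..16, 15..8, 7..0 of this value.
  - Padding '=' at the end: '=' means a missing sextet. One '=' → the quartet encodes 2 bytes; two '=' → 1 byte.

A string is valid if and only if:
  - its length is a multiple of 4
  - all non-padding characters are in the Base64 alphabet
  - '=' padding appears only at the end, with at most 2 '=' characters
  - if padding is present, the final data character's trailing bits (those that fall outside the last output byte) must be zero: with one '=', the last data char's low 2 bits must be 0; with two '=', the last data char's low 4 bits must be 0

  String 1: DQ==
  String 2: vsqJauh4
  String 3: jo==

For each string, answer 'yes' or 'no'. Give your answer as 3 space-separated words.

Answer: yes yes no

Derivation:
String 1: 'DQ==' → valid
String 2: 'vsqJauh4' → valid
String 3: 'jo==' → invalid (bad trailing bits)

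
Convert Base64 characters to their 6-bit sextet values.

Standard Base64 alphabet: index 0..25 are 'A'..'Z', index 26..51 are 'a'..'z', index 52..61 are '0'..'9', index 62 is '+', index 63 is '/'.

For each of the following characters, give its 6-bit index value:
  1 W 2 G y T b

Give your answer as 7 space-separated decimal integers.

'1': 0..9 range, 52 + ord('1') − ord('0') = 53
'W': A..Z range, ord('W') − ord('A') = 22
'2': 0..9 range, 52 + ord('2') − ord('0') = 54
'G': A..Z range, ord('G') − ord('A') = 6
'y': a..z range, 26 + ord('y') − ord('a') = 50
'T': A..Z range, ord('T') − ord('A') = 19
'b': a..z range, 26 + ord('b') − ord('a') = 27

Answer: 53 22 54 6 50 19 27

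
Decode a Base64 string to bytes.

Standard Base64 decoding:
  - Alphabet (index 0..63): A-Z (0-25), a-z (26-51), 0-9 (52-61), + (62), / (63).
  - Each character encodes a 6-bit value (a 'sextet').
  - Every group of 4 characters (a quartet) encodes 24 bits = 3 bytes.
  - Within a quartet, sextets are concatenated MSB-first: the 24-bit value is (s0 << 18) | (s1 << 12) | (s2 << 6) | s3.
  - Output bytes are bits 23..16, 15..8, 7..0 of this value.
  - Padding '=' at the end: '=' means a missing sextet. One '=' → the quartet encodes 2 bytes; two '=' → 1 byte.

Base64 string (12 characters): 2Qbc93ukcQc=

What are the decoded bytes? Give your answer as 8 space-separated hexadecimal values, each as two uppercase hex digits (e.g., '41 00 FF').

After char 0 ('2'=54): chars_in_quartet=1 acc=0x36 bytes_emitted=0
After char 1 ('Q'=16): chars_in_quartet=2 acc=0xD90 bytes_emitted=0
After char 2 ('b'=27): chars_in_quartet=3 acc=0x3641B bytes_emitted=0
After char 3 ('c'=28): chars_in_quartet=4 acc=0xD906DC -> emit D9 06 DC, reset; bytes_emitted=3
After char 4 ('9'=61): chars_in_quartet=1 acc=0x3D bytes_emitted=3
After char 5 ('3'=55): chars_in_quartet=2 acc=0xF77 bytes_emitted=3
After char 6 ('u'=46): chars_in_quartet=3 acc=0x3DDEE bytes_emitted=3
After char 7 ('k'=36): chars_in_quartet=4 acc=0xF77BA4 -> emit F7 7B A4, reset; bytes_emitted=6
After char 8 ('c'=28): chars_in_quartet=1 acc=0x1C bytes_emitted=6
After char 9 ('Q'=16): chars_in_quartet=2 acc=0x710 bytes_emitted=6
After char 10 ('c'=28): chars_in_quartet=3 acc=0x1C41C bytes_emitted=6
Padding '=': partial quartet acc=0x1C41C -> emit 71 07; bytes_emitted=8

Answer: D9 06 DC F7 7B A4 71 07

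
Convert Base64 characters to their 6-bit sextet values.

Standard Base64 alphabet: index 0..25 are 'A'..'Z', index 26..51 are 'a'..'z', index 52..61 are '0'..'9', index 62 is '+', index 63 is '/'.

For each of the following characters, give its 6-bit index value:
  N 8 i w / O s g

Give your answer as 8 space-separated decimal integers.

'N': A..Z range, ord('N') − ord('A') = 13
'8': 0..9 range, 52 + ord('8') − ord('0') = 60
'i': a..z range, 26 + ord('i') − ord('a') = 34
'w': a..z range, 26 + ord('w') − ord('a') = 48
'/': index 63
'O': A..Z range, ord('O') − ord('A') = 14
's': a..z range, 26 + ord('s') − ord('a') = 44
'g': a..z range, 26 + ord('g') − ord('a') = 32

Answer: 13 60 34 48 63 14 44 32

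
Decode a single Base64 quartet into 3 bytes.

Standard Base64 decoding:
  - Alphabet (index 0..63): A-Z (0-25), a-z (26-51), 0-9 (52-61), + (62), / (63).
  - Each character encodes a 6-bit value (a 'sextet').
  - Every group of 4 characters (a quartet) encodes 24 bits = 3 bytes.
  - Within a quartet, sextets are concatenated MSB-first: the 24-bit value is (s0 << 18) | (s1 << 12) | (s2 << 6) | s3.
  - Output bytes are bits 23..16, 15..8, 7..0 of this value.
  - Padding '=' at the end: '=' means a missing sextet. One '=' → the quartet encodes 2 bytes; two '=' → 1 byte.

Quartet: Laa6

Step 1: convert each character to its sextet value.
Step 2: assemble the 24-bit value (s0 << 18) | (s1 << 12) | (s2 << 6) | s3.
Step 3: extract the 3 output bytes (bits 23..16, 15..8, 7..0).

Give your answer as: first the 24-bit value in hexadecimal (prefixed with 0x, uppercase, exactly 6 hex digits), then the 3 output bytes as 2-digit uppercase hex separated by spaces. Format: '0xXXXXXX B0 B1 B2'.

Answer: 0x2DA6BA 2D A6 BA

Derivation:
Sextets: L=11, a=26, a=26, 6=58
24-bit: (11<<18) | (26<<12) | (26<<6) | 58
      = 0x2C0000 | 0x01A000 | 0x000680 | 0x00003A
      = 0x2DA6BA
Bytes: (v>>16)&0xFF=2D, (v>>8)&0xFF=A6, v&0xFF=BA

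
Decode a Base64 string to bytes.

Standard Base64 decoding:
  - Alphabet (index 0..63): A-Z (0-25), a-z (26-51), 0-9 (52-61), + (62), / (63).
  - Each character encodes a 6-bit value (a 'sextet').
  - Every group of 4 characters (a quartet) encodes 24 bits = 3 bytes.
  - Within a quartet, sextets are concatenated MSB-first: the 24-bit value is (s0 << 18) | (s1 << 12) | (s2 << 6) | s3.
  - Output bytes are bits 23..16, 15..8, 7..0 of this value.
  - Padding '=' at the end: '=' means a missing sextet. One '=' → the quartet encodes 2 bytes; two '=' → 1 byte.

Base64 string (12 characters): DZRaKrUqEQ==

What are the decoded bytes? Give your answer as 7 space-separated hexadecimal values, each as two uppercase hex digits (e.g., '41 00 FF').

After char 0 ('D'=3): chars_in_quartet=1 acc=0x3 bytes_emitted=0
After char 1 ('Z'=25): chars_in_quartet=2 acc=0xD9 bytes_emitted=0
After char 2 ('R'=17): chars_in_quartet=3 acc=0x3651 bytes_emitted=0
After char 3 ('a'=26): chars_in_quartet=4 acc=0xD945A -> emit 0D 94 5A, reset; bytes_emitted=3
After char 4 ('K'=10): chars_in_quartet=1 acc=0xA bytes_emitted=3
After char 5 ('r'=43): chars_in_quartet=2 acc=0x2AB bytes_emitted=3
After char 6 ('U'=20): chars_in_quartet=3 acc=0xAAD4 bytes_emitted=3
After char 7 ('q'=42): chars_in_quartet=4 acc=0x2AB52A -> emit 2A B5 2A, reset; bytes_emitted=6
After char 8 ('E'=4): chars_in_quartet=1 acc=0x4 bytes_emitted=6
After char 9 ('Q'=16): chars_in_quartet=2 acc=0x110 bytes_emitted=6
Padding '==': partial quartet acc=0x110 -> emit 11; bytes_emitted=7

Answer: 0D 94 5A 2A B5 2A 11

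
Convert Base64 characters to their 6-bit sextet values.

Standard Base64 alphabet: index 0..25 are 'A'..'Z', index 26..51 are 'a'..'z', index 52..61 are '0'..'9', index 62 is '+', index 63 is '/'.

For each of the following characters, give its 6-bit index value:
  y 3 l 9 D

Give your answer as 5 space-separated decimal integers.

Answer: 50 55 37 61 3

Derivation:
'y': a..z range, 26 + ord('y') − ord('a') = 50
'3': 0..9 range, 52 + ord('3') − ord('0') = 55
'l': a..z range, 26 + ord('l') − ord('a') = 37
'9': 0..9 range, 52 + ord('9') − ord('0') = 61
'D': A..Z range, ord('D') − ord('A') = 3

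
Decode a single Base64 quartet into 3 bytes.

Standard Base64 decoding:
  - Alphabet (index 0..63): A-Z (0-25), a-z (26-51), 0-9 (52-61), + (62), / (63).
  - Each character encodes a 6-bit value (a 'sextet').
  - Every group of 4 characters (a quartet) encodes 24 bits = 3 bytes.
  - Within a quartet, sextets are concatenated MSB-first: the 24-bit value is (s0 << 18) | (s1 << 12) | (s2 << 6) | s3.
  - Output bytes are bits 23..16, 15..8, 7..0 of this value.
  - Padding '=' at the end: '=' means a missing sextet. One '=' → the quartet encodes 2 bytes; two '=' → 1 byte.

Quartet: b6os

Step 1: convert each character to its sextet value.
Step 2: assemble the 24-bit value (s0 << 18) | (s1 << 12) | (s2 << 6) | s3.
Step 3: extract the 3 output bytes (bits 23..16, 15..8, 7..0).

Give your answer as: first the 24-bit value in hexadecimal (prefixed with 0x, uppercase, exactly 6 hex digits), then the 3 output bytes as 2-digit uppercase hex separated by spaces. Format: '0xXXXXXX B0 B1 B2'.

Sextets: b=27, 6=58, o=40, s=44
24-bit: (27<<18) | (58<<12) | (40<<6) | 44
      = 0x6C0000 | 0x03A000 | 0x000A00 | 0x00002C
      = 0x6FAA2C
Bytes: (v>>16)&0xFF=6F, (v>>8)&0xFF=AA, v&0xFF=2C

Answer: 0x6FAA2C 6F AA 2C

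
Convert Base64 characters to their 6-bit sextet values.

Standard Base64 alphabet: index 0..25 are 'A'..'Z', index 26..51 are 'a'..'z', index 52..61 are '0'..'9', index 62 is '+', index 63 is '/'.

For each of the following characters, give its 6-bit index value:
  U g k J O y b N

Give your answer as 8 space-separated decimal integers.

Answer: 20 32 36 9 14 50 27 13

Derivation:
'U': A..Z range, ord('U') − ord('A') = 20
'g': a..z range, 26 + ord('g') − ord('a') = 32
'k': a..z range, 26 + ord('k') − ord('a') = 36
'J': A..Z range, ord('J') − ord('A') = 9
'O': A..Z range, ord('O') − ord('A') = 14
'y': a..z range, 26 + ord('y') − ord('a') = 50
'b': a..z range, 26 + ord('b') − ord('a') = 27
'N': A..Z range, ord('N') − ord('A') = 13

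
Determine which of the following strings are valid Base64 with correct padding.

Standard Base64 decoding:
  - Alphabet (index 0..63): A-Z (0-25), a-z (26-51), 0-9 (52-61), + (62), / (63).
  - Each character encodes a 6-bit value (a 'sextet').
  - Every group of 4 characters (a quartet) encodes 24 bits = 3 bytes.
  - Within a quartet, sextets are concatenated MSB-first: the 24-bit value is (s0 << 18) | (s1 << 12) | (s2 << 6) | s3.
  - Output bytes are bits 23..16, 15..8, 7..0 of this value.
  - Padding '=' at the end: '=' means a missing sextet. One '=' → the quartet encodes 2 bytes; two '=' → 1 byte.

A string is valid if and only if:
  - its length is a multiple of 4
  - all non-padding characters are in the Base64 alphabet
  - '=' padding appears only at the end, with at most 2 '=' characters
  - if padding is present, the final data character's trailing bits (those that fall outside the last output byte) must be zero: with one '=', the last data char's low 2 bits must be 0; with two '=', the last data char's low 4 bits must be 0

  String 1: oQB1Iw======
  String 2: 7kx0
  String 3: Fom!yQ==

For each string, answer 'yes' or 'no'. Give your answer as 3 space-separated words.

Answer: no yes no

Derivation:
String 1: 'oQB1Iw======' → invalid (6 pad chars (max 2))
String 2: '7kx0' → valid
String 3: 'Fom!yQ==' → invalid (bad char(s): ['!'])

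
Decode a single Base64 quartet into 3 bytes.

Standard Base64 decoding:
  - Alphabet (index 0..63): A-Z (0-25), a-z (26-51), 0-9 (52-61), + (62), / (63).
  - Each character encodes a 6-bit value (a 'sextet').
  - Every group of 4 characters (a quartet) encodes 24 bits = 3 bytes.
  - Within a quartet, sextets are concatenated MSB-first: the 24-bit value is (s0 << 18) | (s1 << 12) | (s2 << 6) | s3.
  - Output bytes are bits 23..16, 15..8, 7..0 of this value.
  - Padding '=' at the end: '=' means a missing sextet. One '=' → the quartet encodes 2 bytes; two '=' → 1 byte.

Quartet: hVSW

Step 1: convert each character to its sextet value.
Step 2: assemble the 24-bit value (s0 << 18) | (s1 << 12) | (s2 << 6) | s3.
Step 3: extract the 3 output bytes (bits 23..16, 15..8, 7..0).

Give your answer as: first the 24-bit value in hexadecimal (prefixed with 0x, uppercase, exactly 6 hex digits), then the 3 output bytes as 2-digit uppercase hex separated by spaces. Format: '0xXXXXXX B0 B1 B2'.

Sextets: h=33, V=21, S=18, W=22
24-bit: (33<<18) | (21<<12) | (18<<6) | 22
      = 0x840000 | 0x015000 | 0x000480 | 0x000016
      = 0x855496
Bytes: (v>>16)&0xFF=85, (v>>8)&0xFF=54, v&0xFF=96

Answer: 0x855496 85 54 96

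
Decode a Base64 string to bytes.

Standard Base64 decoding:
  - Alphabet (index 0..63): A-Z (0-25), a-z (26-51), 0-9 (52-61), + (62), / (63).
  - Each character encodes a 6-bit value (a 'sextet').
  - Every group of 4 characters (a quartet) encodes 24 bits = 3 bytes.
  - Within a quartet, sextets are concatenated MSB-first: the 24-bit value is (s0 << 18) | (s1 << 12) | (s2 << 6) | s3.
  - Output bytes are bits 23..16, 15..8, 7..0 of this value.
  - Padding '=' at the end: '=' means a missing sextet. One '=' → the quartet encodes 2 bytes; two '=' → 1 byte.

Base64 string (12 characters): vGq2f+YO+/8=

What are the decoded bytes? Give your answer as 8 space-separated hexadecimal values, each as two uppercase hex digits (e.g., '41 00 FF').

After char 0 ('v'=47): chars_in_quartet=1 acc=0x2F bytes_emitted=0
After char 1 ('G'=6): chars_in_quartet=2 acc=0xBC6 bytes_emitted=0
After char 2 ('q'=42): chars_in_quartet=3 acc=0x2F1AA bytes_emitted=0
After char 3 ('2'=54): chars_in_quartet=4 acc=0xBC6AB6 -> emit BC 6A B6, reset; bytes_emitted=3
After char 4 ('f'=31): chars_in_quartet=1 acc=0x1F bytes_emitted=3
After char 5 ('+'=62): chars_in_quartet=2 acc=0x7FE bytes_emitted=3
After char 6 ('Y'=24): chars_in_quartet=3 acc=0x1FF98 bytes_emitted=3
After char 7 ('O'=14): chars_in_quartet=4 acc=0x7FE60E -> emit 7F E6 0E, reset; bytes_emitted=6
After char 8 ('+'=62): chars_in_quartet=1 acc=0x3E bytes_emitted=6
After char 9 ('/'=63): chars_in_quartet=2 acc=0xFBF bytes_emitted=6
After char 10 ('8'=60): chars_in_quartet=3 acc=0x3EFFC bytes_emitted=6
Padding '=': partial quartet acc=0x3EFFC -> emit FB FF; bytes_emitted=8

Answer: BC 6A B6 7F E6 0E FB FF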